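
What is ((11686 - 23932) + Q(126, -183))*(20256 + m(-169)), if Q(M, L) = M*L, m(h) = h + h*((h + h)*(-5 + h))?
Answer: 350185353864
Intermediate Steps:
m(h) = h + 2*h²*(-5 + h) (m(h) = h + h*((2*h)*(-5 + h)) = h + h*(2*h*(-5 + h)) = h + 2*h²*(-5 + h))
Q(M, L) = L*M
((11686 - 23932) + Q(126, -183))*(20256 + m(-169)) = ((11686 - 23932) - 183*126)*(20256 - 169*(1 - 10*(-169) + 2*(-169)²)) = (-12246 - 23058)*(20256 - 169*(1 + 1690 + 2*28561)) = -35304*(20256 - 169*(1 + 1690 + 57122)) = -35304*(20256 - 169*58813) = -35304*(20256 - 9939397) = -35304*(-9919141) = 350185353864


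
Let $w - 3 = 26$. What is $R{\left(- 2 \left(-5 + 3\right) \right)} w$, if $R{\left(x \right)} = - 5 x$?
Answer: $-580$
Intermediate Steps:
$w = 29$ ($w = 3 + 26 = 29$)
$R{\left(- 2 \left(-5 + 3\right) \right)} w = - 5 \left(- 2 \left(-5 + 3\right)\right) 29 = - 5 \left(\left(-2\right) \left(-2\right)\right) 29 = \left(-5\right) 4 \cdot 29 = \left(-20\right) 29 = -580$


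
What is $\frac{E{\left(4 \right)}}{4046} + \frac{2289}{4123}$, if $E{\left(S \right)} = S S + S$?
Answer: $\frac{667411}{1191547} \approx 0.56012$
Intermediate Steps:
$E{\left(S \right)} = S + S^{2}$ ($E{\left(S \right)} = S^{2} + S = S + S^{2}$)
$\frac{E{\left(4 \right)}}{4046} + \frac{2289}{4123} = \frac{4 \left(1 + 4\right)}{4046} + \frac{2289}{4123} = 4 \cdot 5 \cdot \frac{1}{4046} + 2289 \cdot \frac{1}{4123} = 20 \cdot \frac{1}{4046} + \frac{327}{589} = \frac{10}{2023} + \frac{327}{589} = \frac{667411}{1191547}$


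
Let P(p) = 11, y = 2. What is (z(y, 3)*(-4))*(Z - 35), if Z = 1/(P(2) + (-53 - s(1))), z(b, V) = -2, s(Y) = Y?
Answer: -12048/43 ≈ -280.19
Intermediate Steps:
Z = -1/43 (Z = 1/(11 + (-53 - 1*1)) = 1/(11 + (-53 - 1)) = 1/(11 - 54) = 1/(-43) = -1/43 ≈ -0.023256)
(z(y, 3)*(-4))*(Z - 35) = (-2*(-4))*(-1/43 - 35) = 8*(-1506/43) = -12048/43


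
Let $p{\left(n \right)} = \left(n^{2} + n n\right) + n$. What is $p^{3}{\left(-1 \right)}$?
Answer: $1$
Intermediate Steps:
$p{\left(n \right)} = n + 2 n^{2}$ ($p{\left(n \right)} = \left(n^{2} + n^{2}\right) + n = 2 n^{2} + n = n + 2 n^{2}$)
$p^{3}{\left(-1 \right)} = \left(- (1 + 2 \left(-1\right))\right)^{3} = \left(- (1 - 2)\right)^{3} = \left(\left(-1\right) \left(-1\right)\right)^{3} = 1^{3} = 1$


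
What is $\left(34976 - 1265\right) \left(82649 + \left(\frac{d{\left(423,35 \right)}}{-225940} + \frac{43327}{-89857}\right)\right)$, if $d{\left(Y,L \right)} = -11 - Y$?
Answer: $\frac{28282758094188460179}{10151145290} \approx 2.7862 \cdot 10^{9}$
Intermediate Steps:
$\left(34976 - 1265\right) \left(82649 + \left(\frac{d{\left(423,35 \right)}}{-225940} + \frac{43327}{-89857}\right)\right) = \left(34976 - 1265\right) \left(82649 + \left(\frac{-11 - 423}{-225940} + \frac{43327}{-89857}\right)\right) = 33711 \left(82649 + \left(\left(-11 - 423\right) \left(- \frac{1}{225940}\right) + 43327 \left(- \frac{1}{89857}\right)\right)\right) = 33711 \left(82649 - \frac{4875152221}{10151145290}\right) = 33711 \cdot \frac{838977131920989}{10151145290} = \frac{28282758094188460179}{10151145290}$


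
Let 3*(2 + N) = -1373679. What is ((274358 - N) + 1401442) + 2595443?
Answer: 4729138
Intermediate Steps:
N = -457895 (N = -2 + (⅓)*(-1373679) = -2 - 457893 = -457895)
((274358 - N) + 1401442) + 2595443 = ((274358 - 1*(-457895)) + 1401442) + 2595443 = ((274358 + 457895) + 1401442) + 2595443 = (732253 + 1401442) + 2595443 = 2133695 + 2595443 = 4729138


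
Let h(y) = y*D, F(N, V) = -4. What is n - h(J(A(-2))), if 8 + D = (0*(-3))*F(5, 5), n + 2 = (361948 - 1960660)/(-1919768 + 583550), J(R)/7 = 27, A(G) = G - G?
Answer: 336547982/222703 ≈ 1511.2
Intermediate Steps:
A(G) = 0
J(R) = 189 (J(R) = 7*27 = 189)
n = -178954/222703 (n = -2 + (361948 - 1960660)/(-1919768 + 583550) = -2 - 1598712/(-1336218) = -2 - 1598712*(-1/1336218) = -2 + 266452/222703 = -178954/222703 ≈ -0.80355)
D = -8 (D = -8 + (0*(-3))*(-4) = -8 + 0*(-4) = -8 + 0 = -8)
h(y) = -8*y (h(y) = y*(-8) = -8*y)
n - h(J(A(-2))) = -178954/222703 - (-8)*189 = -178954/222703 - 1*(-1512) = -178954/222703 + 1512 = 336547982/222703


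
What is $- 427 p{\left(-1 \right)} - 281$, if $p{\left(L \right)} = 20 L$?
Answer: $8259$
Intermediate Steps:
$- 427 p{\left(-1 \right)} - 281 = - 427 \cdot 20 \left(-1\right) - 281 = \left(-427\right) \left(-20\right) - 281 = 8540 - 281 = 8259$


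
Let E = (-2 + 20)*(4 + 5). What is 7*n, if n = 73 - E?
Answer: -623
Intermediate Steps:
E = 162 (E = 18*9 = 162)
n = -89 (n = 73 - 1*162 = 73 - 162 = -89)
7*n = 7*(-89) = -623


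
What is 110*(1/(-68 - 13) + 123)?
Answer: 1095820/81 ≈ 13529.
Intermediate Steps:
110*(1/(-68 - 13) + 123) = 110*(1/(-81) + 123) = 110*(-1/81 + 123) = 110*(9962/81) = 1095820/81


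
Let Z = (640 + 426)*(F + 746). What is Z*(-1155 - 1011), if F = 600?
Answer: -3107854776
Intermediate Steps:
Z = 1434836 (Z = (640 + 426)*(600 + 746) = 1066*1346 = 1434836)
Z*(-1155 - 1011) = 1434836*(-1155 - 1011) = 1434836*(-2166) = -3107854776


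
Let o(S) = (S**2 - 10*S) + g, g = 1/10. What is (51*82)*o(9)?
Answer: -186099/5 ≈ -37220.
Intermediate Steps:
g = 1/10 ≈ 0.10000
o(S) = 1/10 + S**2 - 10*S (o(S) = (S**2 - 10*S) + 1/10 = 1/10 + S**2 - 10*S)
(51*82)*o(9) = (51*82)*(1/10 + 9**2 - 10*9) = 4182*(1/10 + 81 - 90) = 4182*(-89/10) = -186099/5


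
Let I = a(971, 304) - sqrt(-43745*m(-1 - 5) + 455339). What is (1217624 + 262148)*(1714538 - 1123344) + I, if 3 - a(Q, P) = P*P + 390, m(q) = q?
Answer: 874832234965 - sqrt(717809) ≈ 8.7483e+11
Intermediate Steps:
a(Q, P) = -387 - P**2 (a(Q, P) = 3 - (P*P + 390) = 3 - (P**2 + 390) = 3 - (390 + P**2) = 3 + (-390 - P**2) = -387 - P**2)
I = -92803 - sqrt(717809) (I = (-387 - 1*304**2) - sqrt(-43745*(-1 - 5) + 455339) = (-387 - 1*92416) - sqrt(-43745*(-6) + 455339) = (-387 - 92416) - sqrt(262470 + 455339) = -92803 - sqrt(717809) ≈ -93650.)
(1217624 + 262148)*(1714538 - 1123344) + I = (1217624 + 262148)*(1714538 - 1123344) + (-92803 - sqrt(717809)) = 1479772*591194 + (-92803 - sqrt(717809)) = 874832327768 + (-92803 - sqrt(717809)) = 874832234965 - sqrt(717809)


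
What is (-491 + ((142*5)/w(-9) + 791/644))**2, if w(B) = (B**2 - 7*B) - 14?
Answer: 335513185225/1430416 ≈ 2.3456e+5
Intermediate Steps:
w(B) = -14 + B**2 - 7*B
(-491 + ((142*5)/w(-9) + 791/644))**2 = (-491 + ((142*5)/(-14 + (-9)**2 - 7*(-9)) + 791/644))**2 = (-491 + (710/(-14 + 81 + 63) + 791*(1/644)))**2 = (-491 + (710/130 + 113/92))**2 = (-491 + (710*(1/130) + 113/92))**2 = (-491 + (71/13 + 113/92))**2 = (-491 + 8001/1196)**2 = (-579235/1196)**2 = 335513185225/1430416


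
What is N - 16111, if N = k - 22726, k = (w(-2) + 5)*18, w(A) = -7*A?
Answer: -38495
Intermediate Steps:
k = 342 (k = (-7*(-2) + 5)*18 = (14 + 5)*18 = 19*18 = 342)
N = -22384 (N = 342 - 22726 = -22384)
N - 16111 = -22384 - 16111 = -38495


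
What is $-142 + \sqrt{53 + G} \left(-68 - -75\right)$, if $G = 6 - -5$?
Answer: $-86$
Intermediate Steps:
$G = 11$ ($G = 6 + 5 = 11$)
$-142 + \sqrt{53 + G} \left(-68 - -75\right) = -142 + \sqrt{53 + 11} \left(-68 - -75\right) = -142 + \sqrt{64} \left(-68 + 75\right) = -142 + 8 \cdot 7 = -142 + 56 = -86$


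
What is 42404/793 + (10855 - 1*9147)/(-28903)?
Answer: 174892624/3274297 ≈ 53.414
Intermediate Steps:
42404/793 + (10855 - 1*9147)/(-28903) = 42404*(1/793) + (10855 - 9147)*(-1/28903) = 42404/793 + 1708*(-1/28903) = 42404/793 - 244/4129 = 174892624/3274297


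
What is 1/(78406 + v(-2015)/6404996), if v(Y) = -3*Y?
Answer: 492692/38630009417 ≈ 1.2754e-5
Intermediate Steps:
1/(78406 + v(-2015)/6404996) = 1/(78406 - 3*(-2015)/6404996) = 1/(78406 + 6045*(1/6404996)) = 1/(78406 + 465/492692) = 1/(38630009417/492692) = 492692/38630009417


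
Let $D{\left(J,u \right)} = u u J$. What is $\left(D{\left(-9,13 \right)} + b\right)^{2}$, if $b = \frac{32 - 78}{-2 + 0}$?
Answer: $2244004$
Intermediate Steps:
$D{\left(J,u \right)} = J u^{2}$ ($D{\left(J,u \right)} = u^{2} J = J u^{2}$)
$b = 23$ ($b = - \frac{46}{-2} = \left(-46\right) \left(- \frac{1}{2}\right) = 23$)
$\left(D{\left(-9,13 \right)} + b\right)^{2} = \left(- 9 \cdot 13^{2} + 23\right)^{2} = \left(\left(-9\right) 169 + 23\right)^{2} = \left(-1521 + 23\right)^{2} = \left(-1498\right)^{2} = 2244004$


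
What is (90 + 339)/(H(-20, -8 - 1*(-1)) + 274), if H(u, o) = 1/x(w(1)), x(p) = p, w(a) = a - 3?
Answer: 858/547 ≈ 1.5686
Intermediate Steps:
w(a) = -3 + a
H(u, o) = -½ (H(u, o) = 1/(-3 + 1) = 1/(-2) = -½)
(90 + 339)/(H(-20, -8 - 1*(-1)) + 274) = (90 + 339)/(-½ + 274) = 429/(547/2) = 429*(2/547) = 858/547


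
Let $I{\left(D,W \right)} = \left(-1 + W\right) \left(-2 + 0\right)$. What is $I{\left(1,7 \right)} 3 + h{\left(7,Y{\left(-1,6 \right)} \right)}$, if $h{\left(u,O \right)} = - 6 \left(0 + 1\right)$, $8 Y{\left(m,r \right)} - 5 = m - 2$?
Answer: $-42$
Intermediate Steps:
$I{\left(D,W \right)} = 2 - 2 W$ ($I{\left(D,W \right)} = \left(-1 + W\right) \left(-2\right) = 2 - 2 W$)
$Y{\left(m,r \right)} = \frac{3}{8} + \frac{m}{8}$ ($Y{\left(m,r \right)} = \frac{5}{8} + \frac{m - 2}{8} = \frac{5}{8} + \frac{-2 + m}{8} = \frac{5}{8} + \left(- \frac{1}{4} + \frac{m}{8}\right) = \frac{3}{8} + \frac{m}{8}$)
$h{\left(u,O \right)} = -6$ ($h{\left(u,O \right)} = - 6 \cdot 1 = \left(-1\right) 6 = -6$)
$I{\left(1,7 \right)} 3 + h{\left(7,Y{\left(-1,6 \right)} \right)} = \left(2 - 14\right) 3 - 6 = \left(-12\right) 3 - 6 = -36 - 6 = -42$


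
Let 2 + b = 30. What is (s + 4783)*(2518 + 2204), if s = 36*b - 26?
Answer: 27222330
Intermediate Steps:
b = 28 (b = -2 + 30 = 28)
s = 982 (s = 36*28 - 26 = 1008 - 26 = 982)
(s + 4783)*(2518 + 2204) = (982 + 4783)*(2518 + 2204) = 5765*4722 = 27222330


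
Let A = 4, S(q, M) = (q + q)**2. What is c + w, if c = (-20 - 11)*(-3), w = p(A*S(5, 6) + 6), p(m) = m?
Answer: 499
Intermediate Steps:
S(q, M) = 4*q**2 (S(q, M) = (2*q)**2 = 4*q**2)
w = 406 (w = 4*(4*5**2) + 6 = 4*(4*25) + 6 = 4*100 + 6 = 400 + 6 = 406)
c = 93 (c = -31*(-3) = 93)
c + w = 93 + 406 = 499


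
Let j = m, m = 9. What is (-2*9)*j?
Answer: -162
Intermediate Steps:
j = 9
(-2*9)*j = -2*9*9 = -18*9 = -162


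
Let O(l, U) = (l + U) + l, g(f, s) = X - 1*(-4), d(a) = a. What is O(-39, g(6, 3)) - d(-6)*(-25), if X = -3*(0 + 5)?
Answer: -239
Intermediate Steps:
X = -15 (X = -3*5 = -15)
g(f, s) = -11 (g(f, s) = -15 - 1*(-4) = -15 + 4 = -11)
O(l, U) = U + 2*l (O(l, U) = (U + l) + l = U + 2*l)
O(-39, g(6, 3)) - d(-6)*(-25) = (-11 + 2*(-39)) - (-6)*(-25) = (-11 - 78) - 1*150 = -89 - 150 = -239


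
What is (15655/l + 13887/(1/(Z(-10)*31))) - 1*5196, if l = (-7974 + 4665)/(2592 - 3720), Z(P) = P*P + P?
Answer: 42735592282/1103 ≈ 3.8745e+7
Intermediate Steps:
Z(P) = P + P² (Z(P) = P² + P = P + P²)
l = 1103/376 (l = -3309/(-1128) = -3309*(-1/1128) = 1103/376 ≈ 2.9335)
(15655/l + 13887/(1/(Z(-10)*31))) - 1*5196 = (15655/(1103/376) + 13887/(1/(-10*(1 - 10)*31))) - 1*5196 = (15655*(376/1103) + 13887/(1/(-10*(-9)*31))) - 5196 = (5886280/1103 + 13887/(1/(90*31))) - 5196 = (5886280/1103 + 13887/(1/2790)) - 5196 = (5886280/1103 + 13887*2790) - 5196 = (5886280/1103 + 38744730) - 5196 = 42741323470/1103 - 5196 = 42735592282/1103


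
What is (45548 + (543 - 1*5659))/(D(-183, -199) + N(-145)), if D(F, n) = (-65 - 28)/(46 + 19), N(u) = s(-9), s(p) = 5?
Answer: 328510/29 ≈ 11328.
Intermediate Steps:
N(u) = 5
D(F, n) = -93/65
(45548 + (543 - 1*5659))/(D(-183, -199) + N(-145)) = (45548 + (543 - 1*5659))/(-93/65 + 5) = (45548 + (543 - 5659))/(232/65) = (45548 - 5116)*(65/232) = 40432*(65/232) = 328510/29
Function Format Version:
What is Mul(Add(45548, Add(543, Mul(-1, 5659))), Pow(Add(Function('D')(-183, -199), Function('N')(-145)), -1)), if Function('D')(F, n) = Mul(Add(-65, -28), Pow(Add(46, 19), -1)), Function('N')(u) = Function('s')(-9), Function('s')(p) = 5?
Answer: Rational(328510, 29) ≈ 11328.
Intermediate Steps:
Function('N')(u) = 5
Function('D')(F, n) = Rational(-93, 65) (Function('D')(F, n) = Mul(-93, Pow(65, -1)) = Mul(-93, Rational(1, 65)) = Rational(-93, 65))
Mul(Add(45548, Add(543, Mul(-1, 5659))), Pow(Add(Function('D')(-183, -199), Function('N')(-145)), -1)) = Mul(Add(45548, Add(543, Mul(-1, 5659))), Pow(Add(Rational(-93, 65), 5), -1)) = Mul(Add(45548, Add(543, -5659)), Pow(Rational(232, 65), -1)) = Mul(Add(45548, -5116), Rational(65, 232)) = Mul(40432, Rational(65, 232)) = Rational(328510, 29)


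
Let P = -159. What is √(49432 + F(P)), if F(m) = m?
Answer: √49273 ≈ 221.98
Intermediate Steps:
√(49432 + F(P)) = √(49432 - 159) = √49273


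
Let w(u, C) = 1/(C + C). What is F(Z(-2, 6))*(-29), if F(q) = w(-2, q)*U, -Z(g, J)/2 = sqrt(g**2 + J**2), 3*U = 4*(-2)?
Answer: -29*sqrt(10)/30 ≈ -3.0569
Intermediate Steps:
U = -8/3 (U = (4*(-2))/3 = (1/3)*(-8) = -8/3 ≈ -2.6667)
w(u, C) = 1/(2*C)
Z(g, J) = -2*sqrt(J**2 + g**2) (Z(g, J) = -2*sqrt(g**2 + J**2) = -2*sqrt(J**2 + g**2))
F(q) = -4/(3*q) (F(q) = (1/(2*q))*(-8/3) = -4/(3*q))
F(Z(-2, 6))*(-29) = -4*(-1/(2*sqrt(6**2 + (-2)**2)))/3*(-29) = -4*(-1/(2*sqrt(36 + 4)))/3*(-29) = -4*(-sqrt(10)/40)/3*(-29) = -(-1)*sqrt(10)/30*(-29) = (sqrt(10)/30)*(-29) = -29*sqrt(10)/30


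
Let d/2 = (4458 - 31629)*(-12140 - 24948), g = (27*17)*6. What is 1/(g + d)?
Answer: 1/2015438850 ≈ 4.9617e-10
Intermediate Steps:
g = 2754 (g = 459*6 = 2754)
d = 2015436096 (d = 2*((4458 - 31629)*(-12140 - 24948)) = 2*(-27171*(-37088)) = 2*1007718048 = 2015436096)
1/(g + d) = 1/(2754 + 2015436096) = 1/2015438850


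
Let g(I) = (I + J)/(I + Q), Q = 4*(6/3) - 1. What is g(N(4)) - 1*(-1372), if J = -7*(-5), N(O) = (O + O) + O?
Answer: 26115/19 ≈ 1374.5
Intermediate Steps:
N(O) = 3*O (N(O) = 2*O + O = 3*O)
Q = 7 (Q = 4*(6*(⅓)) - 1 = 4*2 - 1 = 8 - 1 = 7)
J = 35
g(I) = (35 + I)/(7 + I) (g(I) = (I + 35)/(I + 7) = (35 + I)/(7 + I))
g(N(4)) - 1*(-1372) = (35 + 3*4)/(7 + 3*4) - 1*(-1372) = (35 + 12)/(7 + 12) + 1372 = 47/19 + 1372 = 26115/19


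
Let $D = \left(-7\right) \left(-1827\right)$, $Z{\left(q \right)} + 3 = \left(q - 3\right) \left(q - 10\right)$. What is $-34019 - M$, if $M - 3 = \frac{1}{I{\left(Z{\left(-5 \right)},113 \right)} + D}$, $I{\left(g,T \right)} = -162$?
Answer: $- \frac{429595795}{12627} \approx -34022.0$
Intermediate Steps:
$Z{\left(q \right)} = -3 + \left(-10 + q\right) \left(-3 + q\right)$ ($Z{\left(q \right)} = -3 + \left(q - 3\right) \left(q - 10\right) = -3 + \left(-3 + q\right) \left(-10 + q\right) = -3 + \left(-10 + q\right) \left(-3 + q\right)$)
$D = 12789$
$M = \frac{37882}{12627}$ ($M = 3 + \frac{1}{-162 + 12789} = 3 + \frac{1}{12627} = \frac{37882}{12627} \approx 3.0001$)
$-34019 - M = -34019 - \frac{37882}{12627} = - \frac{429595795}{12627}$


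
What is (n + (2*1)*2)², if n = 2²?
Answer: 64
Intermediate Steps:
n = 4
(n + (2*1)*2)² = (4 + (2*1)*2)² = (4 + 2*2)² = (4 + 4)² = 8² = 64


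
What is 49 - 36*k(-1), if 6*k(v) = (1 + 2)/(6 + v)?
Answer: 227/5 ≈ 45.400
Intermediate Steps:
k(v) = 1/(2*(6 + v)) (k(v) = ((1 + 2)/(6 + v))/6 = (3/(6 + v))/6 = 1/(2*(6 + v)))
49 - 36*k(-1) = 49 - 18/(6 - 1) = 49 - 18/5 = 227/5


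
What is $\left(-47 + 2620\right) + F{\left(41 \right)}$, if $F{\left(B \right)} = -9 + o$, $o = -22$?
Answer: $2542$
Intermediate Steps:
$F{\left(B \right)} = -31$ ($F{\left(B \right)} = -9 - 22 = -31$)
$\left(-47 + 2620\right) + F{\left(41 \right)} = \left(-47 + 2620\right) - 31 = 2573 - 31 = 2542$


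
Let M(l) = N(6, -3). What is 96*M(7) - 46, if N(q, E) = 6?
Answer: 530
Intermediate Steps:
M(l) = 6
96*M(7) - 46 = 96*6 - 46 = 576 - 46 = 530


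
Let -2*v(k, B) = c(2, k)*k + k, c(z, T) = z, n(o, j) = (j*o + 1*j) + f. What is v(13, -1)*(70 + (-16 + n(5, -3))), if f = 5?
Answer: -1599/2 ≈ -799.50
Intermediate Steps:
n(o, j) = 5 + j + j*o (n(o, j) = (j*o + 1*j) + 5 = (j*o + j) + 5 = (j + j*o) + 5 = 5 + j + j*o)
v(k, B) = -3*k/2 (v(k, B) = -(2*k + k)/2 = -3*k/2)
v(13, -1)*(70 + (-16 + n(5, -3))) = (-3/2*13)*(70 + (-16 + (5 - 3 - 3*5))) = -39*(70 + (-16 + (5 - 3 - 15)))/2 = -39*(70 + (-16 - 13))/2 = -39*(70 - 29)/2 = -39/2*41 = -1599/2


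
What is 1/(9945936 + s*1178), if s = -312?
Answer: 1/9578400 ≈ 1.0440e-7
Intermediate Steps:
1/(9945936 + s*1178) = 1/(9945936 - 312*1178) = 1/(9945936 - 367536) = 1/9578400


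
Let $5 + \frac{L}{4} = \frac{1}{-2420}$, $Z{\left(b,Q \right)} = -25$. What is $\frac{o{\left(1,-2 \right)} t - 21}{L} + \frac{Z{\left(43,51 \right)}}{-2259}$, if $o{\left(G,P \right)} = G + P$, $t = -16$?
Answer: $\frac{7136000}{27336159} \approx 0.26105$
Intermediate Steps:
$L = - \frac{12101}{605}$ ($L = -20 + \frac{4}{-2420} = -20 + 4 \left(- \frac{1}{2420}\right) = -20 - \frac{1}{605} = - \frac{12101}{605} \approx -20.002$)
$\frac{o{\left(1,-2 \right)} t - 21}{L} + \frac{Z{\left(43,51 \right)}}{-2259} = \frac{\left(1 - 2\right) \left(-16\right) - 21}{- \frac{12101}{605}} - \frac{25}{-2259} = \left(\left(-1\right) \left(-16\right) - 21\right) \left(- \frac{605}{12101}\right) - - \frac{25}{2259} = \left(16 - 21\right) \left(- \frac{605}{12101}\right) + \frac{25}{2259} = \left(-5\right) \left(- \frac{605}{12101}\right) + \frac{25}{2259} = \frac{3025}{12101} + \frac{25}{2259} = \frac{7136000}{27336159}$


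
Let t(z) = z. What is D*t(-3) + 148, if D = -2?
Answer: 154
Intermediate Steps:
D*t(-3) + 148 = -2*(-3) + 148 = 6 + 148 = 154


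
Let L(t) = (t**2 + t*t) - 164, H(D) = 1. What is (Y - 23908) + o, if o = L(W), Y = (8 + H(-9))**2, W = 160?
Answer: 27209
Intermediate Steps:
L(t) = -164 + 2*t**2 (L(t) = (t**2 + t**2) - 164 = 2*t**2 - 164 = -164 + 2*t**2)
Y = 81 (Y = (8 + 1)**2 = 9**2 = 81)
o = 51036 (o = -164 + 2*160**2 = -164 + 2*25600 = -164 + 51200 = 51036)
(Y - 23908) + o = (81 - 23908) + 51036 = -23827 + 51036 = 27209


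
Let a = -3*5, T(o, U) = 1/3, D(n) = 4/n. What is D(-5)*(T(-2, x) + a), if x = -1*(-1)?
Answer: 176/15 ≈ 11.733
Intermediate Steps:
x = 1
T(o, U) = ⅓
a = -15
D(-5)*(T(-2, x) + a) = (4/(-5))*(⅓ - 15) = (4*(-⅕))*(-44/3) = -⅘*(-44/3) = 176/15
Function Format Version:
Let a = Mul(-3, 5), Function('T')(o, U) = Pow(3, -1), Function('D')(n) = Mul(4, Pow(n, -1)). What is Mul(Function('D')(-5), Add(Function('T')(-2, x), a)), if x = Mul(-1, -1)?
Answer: Rational(176, 15) ≈ 11.733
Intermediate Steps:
x = 1
Function('T')(o, U) = Rational(1, 3)
a = -15
Mul(Function('D')(-5), Add(Function('T')(-2, x), a)) = Mul(Mul(4, Pow(-5, -1)), Add(Rational(1, 3), -15)) = Mul(Mul(4, Rational(-1, 5)), Rational(-44, 3)) = Mul(Rational(-4, 5), Rational(-44, 3)) = Rational(176, 15)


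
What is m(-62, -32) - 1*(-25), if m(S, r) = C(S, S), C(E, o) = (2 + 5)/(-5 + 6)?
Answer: 32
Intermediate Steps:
C(E, o) = 7 (C(E, o) = 7/1 = 7*1 = 7)
m(S, r) = 7
m(-62, -32) - 1*(-25) = 7 - 1*(-25) = 7 + 25 = 32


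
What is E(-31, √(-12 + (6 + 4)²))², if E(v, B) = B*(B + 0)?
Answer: 7744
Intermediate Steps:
E(v, B) = B² (E(v, B) = B*B = B²)
E(-31, √(-12 + (6 + 4)²))² = ((√(-12 + (6 + 4)²))²)² = ((√(-12 + 10²))²)² = ((√(-12 + 100))²)² = ((√88)²)² = ((2*√22)²)² = 88² = 7744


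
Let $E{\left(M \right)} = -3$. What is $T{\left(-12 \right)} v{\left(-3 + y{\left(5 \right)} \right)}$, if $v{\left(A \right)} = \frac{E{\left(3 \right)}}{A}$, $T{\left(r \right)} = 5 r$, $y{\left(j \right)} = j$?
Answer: $90$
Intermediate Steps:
$v{\left(A \right)} = - \frac{3}{A}$
$T{\left(-12 \right)} v{\left(-3 + y{\left(5 \right)} \right)} = 5 \left(-12\right) \left(- \frac{3}{-3 + 5}\right) = - 60 \left(- \frac{3}{2}\right) = - 60 \left(\left(-3\right) \frac{1}{2}\right) = \left(-60\right) \left(- \frac{3}{2}\right) = 90$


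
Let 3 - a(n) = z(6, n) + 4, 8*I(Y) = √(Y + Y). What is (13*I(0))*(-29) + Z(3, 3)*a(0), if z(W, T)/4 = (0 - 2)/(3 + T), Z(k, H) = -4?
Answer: -20/3 ≈ -6.6667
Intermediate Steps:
I(Y) = √2*√Y/8 (I(Y) = √(Y + Y)/8 = √(2*Y)/8 = (√2*√Y)/8 = √2*√Y/8)
z(W, T) = -8/(3 + T) (z(W, T) = 4*((0 - 2)/(3 + T)) = 4*(-2/(3 + T)) = -8/(3 + T))
a(n) = -1 + 8/(3 + n) (a(n) = 3 - (-8/(3 + n) + 4) = 3 - (4 - 8/(3 + n)) = 3 + (-4 + 8/(3 + n)) = -1 + 8/(3 + n))
(13*I(0))*(-29) + Z(3, 3)*a(0) = (13*(√2*√0/8))*(-29) - 4*(5 - 1*0)/(3 + 0) = (13*((⅛)*√2*0))*(-29) - 4*(5 + 0)/3 = (13*0)*(-29) - 4*5/3 = 0*(-29) - 4*5/3 = 0 - 20/3 = -20/3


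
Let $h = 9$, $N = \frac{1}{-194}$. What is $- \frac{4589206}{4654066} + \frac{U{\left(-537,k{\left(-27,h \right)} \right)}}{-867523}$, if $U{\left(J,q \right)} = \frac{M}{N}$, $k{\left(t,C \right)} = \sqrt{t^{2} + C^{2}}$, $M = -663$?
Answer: $- \frac{2289928516895}{2018754649259} \approx -1.1343$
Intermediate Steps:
$N = - \frac{1}{194} \approx -0.0051546$
$k{\left(t,C \right)} = \sqrt{C^{2} + t^{2}}$
$U{\left(J,q \right)} = 128622$ ($U{\left(J,q \right)} = - \frac{663}{- \frac{1}{194}} = \left(-663\right) \left(-194\right) = 128622$)
$- \frac{4589206}{4654066} + \frac{U{\left(-537,k{\left(-27,h \right)} \right)}}{-867523} = - \frac{4589206}{4654066} + \frac{128622}{-867523} = \left(-4589206\right) \frac{1}{4654066} + 128622 \left(- \frac{1}{867523}\right) = - \frac{2294603}{2327033} - \frac{128622}{867523} = - \frac{2289928516895}{2018754649259}$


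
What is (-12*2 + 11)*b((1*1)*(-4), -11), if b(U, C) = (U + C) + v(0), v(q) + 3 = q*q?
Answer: 234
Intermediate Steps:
v(q) = -3 + q² (v(q) = -3 + q*q = -3 + q²)
b(U, C) = -3 + C + U (b(U, C) = (U + C) + (-3 + 0²) = (C + U) + (-3 + 0) = (C + U) - 3 = -3 + C + U)
(-12*2 + 11)*b((1*1)*(-4), -11) = (-12*2 + 11)*(-3 - 11 + (1*1)*(-4)) = (-24 + 11)*(-3 - 11 + 1*(-4)) = -13*(-3 - 11 - 4) = -13*(-18) = 234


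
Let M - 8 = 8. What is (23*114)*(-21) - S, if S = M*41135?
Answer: -713222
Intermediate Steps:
M = 16 (M = 8 + 8 = 16)
S = 658160 (S = 16*41135 = 658160)
(23*114)*(-21) - S = (23*114)*(-21) - 1*658160 = 2622*(-21) - 658160 = -55062 - 658160 = -713222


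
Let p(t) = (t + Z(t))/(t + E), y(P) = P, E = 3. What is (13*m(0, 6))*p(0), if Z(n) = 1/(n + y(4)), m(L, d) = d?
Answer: 13/2 ≈ 6.5000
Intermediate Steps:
Z(n) = 1/(4 + n) (Z(n) = 1/(n + 4) = 1/(4 + n))
p(t) = (t + 1/(4 + t))/(3 + t) (p(t) = (t + 1/(4 + t))/(t + 3) = (t + 1/(4 + t))/(3 + t))
(13*m(0, 6))*p(0) = (13*6)*((1 + 0*(4 + 0))/((3 + 0)*(4 + 0))) = 78*((1 + 0*4)/(3*4)) = 78*((⅓)*(¼)*(1 + 0)) = 78*((⅓)*(¼)*1) = 78*(1/12) = 13/2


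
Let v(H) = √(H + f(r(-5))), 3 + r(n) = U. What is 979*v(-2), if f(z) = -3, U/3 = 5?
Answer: 979*I*√5 ≈ 2189.1*I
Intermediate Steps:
U = 15 (U = 3*5 = 15)
r(n) = 12 (r(n) = -3 + 15 = 12)
v(H) = √(-3 + H) (v(H) = √(H - 3) = √(-3 + H))
979*v(-2) = 979*√(-3 - 2) = 979*√(-5) = 979*(I*√5) = 979*I*√5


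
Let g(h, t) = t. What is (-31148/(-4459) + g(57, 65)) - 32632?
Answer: -11168085/343 ≈ -32560.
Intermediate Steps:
(-31148/(-4459) + g(57, 65)) - 32632 = (-31148/(-4459) + 65) - 32632 = (-31148*(-1/4459) + 65) - 32632 = (2396/343 + 65) - 32632 = 24691/343 - 32632 = -11168085/343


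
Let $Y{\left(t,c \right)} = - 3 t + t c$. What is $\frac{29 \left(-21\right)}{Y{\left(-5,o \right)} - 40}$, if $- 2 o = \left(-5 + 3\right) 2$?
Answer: $\frac{87}{5} \approx 17.4$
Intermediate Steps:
$o = 2$ ($o = - \frac{\left(-5 + 3\right) 2}{2} = - \frac{\left(-2\right) 2}{2} = \left(- \frac{1}{2}\right) \left(-4\right) = 2$)
$Y{\left(t,c \right)} = - 3 t + c t$
$\frac{29 \left(-21\right)}{Y{\left(-5,o \right)} - 40} = \frac{29 \left(-21\right)}{- 5 \left(-3 + 2\right) - 40} = - \frac{609}{\left(-5\right) \left(-1\right) - 40} = - \frac{609}{5 - 40} = - \frac{609}{-35} = \left(-609\right) \left(- \frac{1}{35}\right) = \frac{87}{5}$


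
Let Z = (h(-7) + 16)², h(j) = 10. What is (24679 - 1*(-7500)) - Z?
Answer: 31503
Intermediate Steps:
Z = 676 (Z = (10 + 16)² = 26² = 676)
(24679 - 1*(-7500)) - Z = (24679 - 1*(-7500)) - 1*676 = (24679 + 7500) - 676 = 32179 - 676 = 31503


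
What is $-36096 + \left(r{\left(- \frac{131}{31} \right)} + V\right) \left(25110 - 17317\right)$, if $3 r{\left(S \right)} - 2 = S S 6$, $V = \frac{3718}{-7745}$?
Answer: $\frac{5441187716678}{22328835} \approx 2.4368 \cdot 10^{5}$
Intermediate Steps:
$V = - \frac{3718}{7745}$ ($V = 3718 \left(- \frac{1}{7745}\right) = - \frac{3718}{7745} \approx -0.48005$)
$r{\left(S \right)} = \frac{2}{3} + 2 S^{2}$ ($r{\left(S \right)} = \frac{2}{3} + \frac{S S 6}{3} = \frac{2}{3} + \frac{S^{2} \cdot 6}{3} = \frac{2}{3} + \frac{6 S^{2}}{3} = \frac{2}{3} + 2 S^{2}$)
$-36096 + \left(r{\left(- \frac{131}{31} \right)} + V\right) \left(25110 - 17317\right) = -36096 + \left(\left(\frac{2}{3} + 2 \left(- \frac{131}{31}\right)^{2}\right) - \frac{3718}{7745}\right) \left(25110 - 17317\right) = -36096 + \left(\left(\frac{2}{3} + 2 \left(\left(-131\right) \frac{1}{31}\right)^{2}\right) - \frac{3718}{7745}\right) 7793 = -36096 + \left(\left(\frac{2}{3} + 2 \left(- \frac{131}{31}\right)^{2}\right) - \frac{3718}{7745}\right) 7793 = -36096 + \left(\left(\frac{2}{3} + 2 \cdot \frac{17161}{961}\right) - \frac{3718}{7745}\right) 7793 = -36096 + \left(\left(\frac{2}{3} + \frac{34322}{961}\right) - \frac{3718}{7745}\right) 7793 = -36096 + \left(\frac{104888}{2883} - \frac{3718}{7745}\right) 7793 = -36096 + \frac{801638566}{22328835} \cdot 7793 = -36096 + \frac{6247169344838}{22328835} = \frac{5441187716678}{22328835}$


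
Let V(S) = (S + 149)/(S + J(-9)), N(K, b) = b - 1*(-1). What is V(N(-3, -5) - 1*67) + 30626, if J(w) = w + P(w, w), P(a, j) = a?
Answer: 2725636/89 ≈ 30625.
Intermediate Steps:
N(K, b) = 1 + b (N(K, b) = b + 1 = 1 + b)
J(w) = 2*w (J(w) = w + w = 2*w)
V(S) = (149 + S)/(-18 + S) (V(S) = (S + 149)/(S + 2*(-9)) = (149 + S)/(S - 18) = (149 + S)/(-18 + S))
V(N(-3, -5) - 1*67) + 30626 = (149 + ((1 - 5) - 1*67))/(-18 + ((1 - 5) - 1*67)) + 30626 = (149 + (-4 - 67))/(-18 + (-4 - 67)) + 30626 = (149 - 71)/(-18 - 71) + 30626 = 78/(-89) + 30626 = -1/89*78 + 30626 = -78/89 + 30626 = 2725636/89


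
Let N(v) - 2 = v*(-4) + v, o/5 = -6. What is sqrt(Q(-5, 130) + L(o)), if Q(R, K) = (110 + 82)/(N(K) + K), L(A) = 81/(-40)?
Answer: I*sqrt(2048090)/860 ≈ 1.6641*I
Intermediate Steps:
o = -30 (o = 5*(-6) = -30)
L(A) = -81/40 (L(A) = 81*(-1/40) = -81/40)
N(v) = 2 - 3*v (N(v) = 2 + (v*(-4) + v) = 2 + (-4*v + v) = 2 - 3*v)
Q(R, K) = 192/(2 - 2*K) (Q(R, K) = (110 + 82)/((2 - 3*K) + K) = 192/(2 - 2*K))
sqrt(Q(-5, 130) + L(o)) = sqrt(-96/(-1 + 130) - 81/40) = sqrt(-96/129 - 81/40) = sqrt(-96*1/129 - 81/40) = sqrt(-32/43 - 81/40) = sqrt(-4763/1720) = I*sqrt(2048090)/860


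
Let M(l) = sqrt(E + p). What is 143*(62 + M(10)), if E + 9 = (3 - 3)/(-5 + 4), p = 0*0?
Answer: 8866 + 429*I ≈ 8866.0 + 429.0*I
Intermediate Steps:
p = 0
E = -9 (E = -9 + (3 - 3)/(-5 + 4) = -9 + 0/(-1) = -9 + 0*(-1) = -9 + 0 = -9)
M(l) = 3*I (M(l) = sqrt(-9 + 0) = sqrt(-9) = 3*I)
143*(62 + M(10)) = 143*(62 + 3*I) = 8866 + 429*I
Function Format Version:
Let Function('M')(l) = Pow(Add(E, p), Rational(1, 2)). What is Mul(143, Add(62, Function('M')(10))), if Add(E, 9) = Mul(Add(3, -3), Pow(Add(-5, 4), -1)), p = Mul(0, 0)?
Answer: Add(8866, Mul(429, I)) ≈ Add(8866.0, Mul(429.00, I))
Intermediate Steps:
p = 0
E = -9 (E = Add(-9, Mul(Add(3, -3), Pow(Add(-5, 4), -1))) = Add(-9, Mul(0, Pow(-1, -1))) = Add(-9, Mul(0, -1)) = Add(-9, 0) = -9)
Function('M')(l) = Mul(3, I) (Function('M')(l) = Pow(Add(-9, 0), Rational(1, 2)) = Pow(-9, Rational(1, 2)) = Mul(3, I))
Mul(143, Add(62, Function('M')(10))) = Mul(143, Add(62, Mul(3, I))) = Add(8866, Mul(429, I))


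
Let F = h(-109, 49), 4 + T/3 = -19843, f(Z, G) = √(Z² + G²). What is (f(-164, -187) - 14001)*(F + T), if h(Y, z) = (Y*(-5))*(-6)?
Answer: 879416811 - 62811*√61865 ≈ 8.6379e+8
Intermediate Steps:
f(Z, G) = √(G² + Z²)
T = -59541 (T = -12 + 3*(-19843) = -12 - 59529 = -59541)
h(Y, z) = 30*Y (h(Y, z) = -5*Y*(-6) = 30*Y)
F = -3270 (F = 30*(-109) = -3270)
(f(-164, -187) - 14001)*(F + T) = (√((-187)² + (-164)²) - 14001)*(-3270 - 59541) = (√(34969 + 26896) - 14001)*(-62811) = (√61865 - 14001)*(-62811) = (-14001 + √61865)*(-62811) = 879416811 - 62811*√61865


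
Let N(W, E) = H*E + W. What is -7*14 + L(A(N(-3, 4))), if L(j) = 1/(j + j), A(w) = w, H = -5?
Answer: -4509/46 ≈ -98.022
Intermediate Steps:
N(W, E) = W - 5*E (N(W, E) = -5*E + W = W - 5*E)
L(j) = 1/(2*j)
-7*14 + L(A(N(-3, 4))) = -7*14 + 1/(2*(-3 - 5*4)) = -98 + 1/(2*(-3 - 20)) = -98 + (1/2)/(-23) = -98 + (1/2)*(-1/23) = -98 - 1/46 = -4509/46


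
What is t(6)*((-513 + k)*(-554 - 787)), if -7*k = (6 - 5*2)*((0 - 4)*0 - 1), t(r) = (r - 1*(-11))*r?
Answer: 491731290/7 ≈ 7.0247e+7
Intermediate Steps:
t(r) = r*(11 + r) (t(r) = (r + 11)*r = (11 + r)*r = r*(11 + r))
k = -4/7 (k = -(6 - 5*2)*((0 - 4)*0 - 1)/7 = -(6 - 10)*(-4*0 - 1)/7 = -(-4)*(0 - 1)/7 = -(-4)*(-1)/7 = -1/7*4 = -4/7 ≈ -0.57143)
t(6)*((-513 + k)*(-554 - 787)) = (6*(11 + 6))*((-513 - 4/7)*(-554 - 787)) = (6*17)*(-3595/7*(-1341)) = 102*(4820895/7) = 491731290/7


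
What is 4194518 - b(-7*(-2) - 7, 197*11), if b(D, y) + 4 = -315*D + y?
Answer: 4194560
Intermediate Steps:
b(D, y) = -4 + y - 315*D (b(D, y) = -4 + (-315*D + y) = -4 + (y - 315*D) = -4 + y - 315*D)
4194518 - b(-7*(-2) - 7, 197*11) = 4194518 - (-4 + 197*11 - 315*(-7*(-2) - 7)) = 4194518 - (-4 + 2167 - 315*(14 - 7)) = 4194518 - (-4 + 2167 - 315*7) = 4194518 - (-4 + 2167 - 2205) = 4194518 - 1*(-42) = 4194518 + 42 = 4194560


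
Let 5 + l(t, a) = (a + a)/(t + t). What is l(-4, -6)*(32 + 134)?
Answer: -581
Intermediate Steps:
l(t, a) = -5 + a/t (l(t, a) = -5 + (a + a)/(t + t) = -5 + (2*a)/((2*t)) = -5 + (2*a)*(1/(2*t)) = -5 + a/t)
l(-4, -6)*(32 + 134) = (-5 - 6/(-4))*(32 + 134) = (-5 - 6*(-¼))*166 = (-5 + 3/2)*166 = -7/2*166 = -581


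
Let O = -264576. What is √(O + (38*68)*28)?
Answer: 4*I*√12014 ≈ 438.43*I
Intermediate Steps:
√(O + (38*68)*28) = √(-264576 + (38*68)*28) = √(-264576 + 2584*28) = √(-264576 + 72352) = √(-192224) = 4*I*√12014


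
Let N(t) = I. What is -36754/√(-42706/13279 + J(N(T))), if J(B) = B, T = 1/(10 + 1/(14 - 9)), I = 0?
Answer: 128639*I*√11573326/21353 ≈ 20495.0*I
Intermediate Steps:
T = 5/51 (T = 1/(10 + 1/5) = 1/(10 + ⅕) = 1/(51/5) = 5/51 ≈ 0.098039)
N(t) = 0
-36754/√(-42706/13279 + J(N(T))) = -36754/√(-42706/13279 + 0) = -36754*(-7*I*√11573326/42706) = -(-128639)*I*√11573326/21353 = 128639*I*√11573326/21353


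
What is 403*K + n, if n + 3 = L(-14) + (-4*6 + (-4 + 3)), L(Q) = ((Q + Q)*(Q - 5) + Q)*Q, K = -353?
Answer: -149539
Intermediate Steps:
L(Q) = Q*(Q + 2*Q*(-5 + Q)) (L(Q) = ((2*Q)*(-5 + Q) + Q)*Q = (2*Q*(-5 + Q) + Q)*Q = (Q + 2*Q*(-5 + Q))*Q = Q*(Q + 2*Q*(-5 + Q)))
n = -7280 (n = -3 + ((-14)²*(-9 + 2*(-14)) + (-4*6 + (-4 + 3))) = -3 + (196*(-9 - 28) + (-24 - 1)) = -3 + (196*(-37) - 25) = -3 + (-7252 - 25) = -3 - 7277 = -7280)
403*K + n = 403*(-353) - 7280 = -142259 - 7280 = -149539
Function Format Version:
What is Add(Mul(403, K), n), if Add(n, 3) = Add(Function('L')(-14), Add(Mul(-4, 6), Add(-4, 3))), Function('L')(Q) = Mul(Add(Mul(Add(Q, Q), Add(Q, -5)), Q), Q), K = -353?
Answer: -149539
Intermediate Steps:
Function('L')(Q) = Mul(Q, Add(Q, Mul(2, Q, Add(-5, Q)))) (Function('L')(Q) = Mul(Add(Mul(Mul(2, Q), Add(-5, Q)), Q), Q) = Mul(Add(Mul(2, Q, Add(-5, Q)), Q), Q) = Mul(Add(Q, Mul(2, Q, Add(-5, Q))), Q) = Mul(Q, Add(Q, Mul(2, Q, Add(-5, Q)))))
n = -7280 (n = Add(-3, Add(Mul(Pow(-14, 2), Add(-9, Mul(2, -14))), Add(Mul(-4, 6), Add(-4, 3)))) = Add(-3, Add(Mul(196, Add(-9, -28)), Add(-24, -1))) = Add(-3, Add(Mul(196, -37), -25)) = Add(-3, Add(-7252, -25)) = Add(-3, -7277) = -7280)
Add(Mul(403, K), n) = Add(Mul(403, -353), -7280) = Add(-142259, -7280) = -149539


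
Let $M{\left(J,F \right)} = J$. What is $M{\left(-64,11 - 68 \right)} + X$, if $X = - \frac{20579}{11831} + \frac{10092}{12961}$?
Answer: $- \frac{9961187791}{153341591} \approx -64.961$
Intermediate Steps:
$X = - \frac{147325967}{153341591}$ ($X = \left(-20579\right) \frac{1}{11831} + 10092 \cdot \frac{1}{12961} = - \frac{20579}{11831} + \frac{10092}{12961} = - \frac{147325967}{153341591} \approx -0.96077$)
$M{\left(-64,11 - 68 \right)} + X = -64 - \frac{147325967}{153341591} = - \frac{9961187791}{153341591}$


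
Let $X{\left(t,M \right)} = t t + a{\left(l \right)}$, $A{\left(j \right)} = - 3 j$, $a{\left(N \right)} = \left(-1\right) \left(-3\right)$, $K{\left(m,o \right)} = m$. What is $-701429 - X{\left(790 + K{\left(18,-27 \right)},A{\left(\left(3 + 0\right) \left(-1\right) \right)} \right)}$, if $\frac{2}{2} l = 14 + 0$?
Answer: $-1354296$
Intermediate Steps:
$l = 14$ ($l = 14 + 0 = 14$)
$a{\left(N \right)} = 3$
$X{\left(t,M \right)} = 3 + t^{2}$ ($X{\left(t,M \right)} = t t + 3 = t^{2} + 3 = 3 + t^{2}$)
$-701429 - X{\left(790 + K{\left(18,-27 \right)},A{\left(\left(3 + 0\right) \left(-1\right) \right)} \right)} = -701429 - \left(3 + \left(790 + 18\right)^{2}\right) = -701429 - \left(3 + 808^{2}\right) = -701429 - \left(3 + 652864\right) = -701429 - 652867 = -1354296$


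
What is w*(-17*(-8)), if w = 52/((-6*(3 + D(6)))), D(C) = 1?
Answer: -884/3 ≈ -294.67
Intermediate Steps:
w = -13/6 (w = 52/((-6*(3 + 1))) = 52/((-6*4)) = 52/(-24) = 52*(-1/24) = -13/6 ≈ -2.1667)
w*(-17*(-8)) = -(-221)*(-8)/6 = -13/6*136 = -884/3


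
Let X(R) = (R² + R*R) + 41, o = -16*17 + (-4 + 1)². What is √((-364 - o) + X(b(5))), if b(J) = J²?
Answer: √1190 ≈ 34.496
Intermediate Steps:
o = -263 (o = -272 + (-3)² = -272 + 9 = -263)
X(R) = 41 + 2*R² (X(R) = (R² + R²) + 41 = 2*R² + 41 = 41 + 2*R²)
√((-364 - o) + X(b(5))) = √((-364 - 1*(-263)) + (41 + 2*(5²)²)) = √((-364 + 263) + (41 + 2*25²)) = √(-101 + (41 + 2*625)) = √(-101 + (41 + 1250)) = √(-101 + 1291) = √1190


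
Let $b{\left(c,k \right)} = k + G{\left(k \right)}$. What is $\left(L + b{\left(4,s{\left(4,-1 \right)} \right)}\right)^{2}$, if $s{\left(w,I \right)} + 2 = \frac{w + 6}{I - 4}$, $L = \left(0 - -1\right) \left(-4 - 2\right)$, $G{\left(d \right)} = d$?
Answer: $196$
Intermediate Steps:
$L = -6$ ($L = \left(0 + 1\right) \left(-6\right) = 1 \left(-6\right) = -6$)
$s{\left(w,I \right)} = -2 + \frac{6 + w}{-4 + I}$ ($s{\left(w,I \right)} = -2 + \frac{w + 6}{I - 4} = -2 + \frac{6 + w}{-4 + I}$)
$b{\left(c,k \right)} = 2 k$ ($b{\left(c,k \right)} = k + k = 2 k$)
$\left(L + b{\left(4,s{\left(4,-1 \right)} \right)}\right)^{2} = \left(-6 + 2 \frac{14 + 4 - -2}{-4 - 1}\right)^{2} = \left(-6 + 2 \frac{14 + 4 + 2}{-5}\right)^{2} = \left(-6 + 2 \left(\left(- \frac{1}{5}\right) 20\right)\right)^{2} = \left(-6 + 2 \left(-4\right)\right)^{2} = \left(-6 - 8\right)^{2} = \left(-14\right)^{2} = 196$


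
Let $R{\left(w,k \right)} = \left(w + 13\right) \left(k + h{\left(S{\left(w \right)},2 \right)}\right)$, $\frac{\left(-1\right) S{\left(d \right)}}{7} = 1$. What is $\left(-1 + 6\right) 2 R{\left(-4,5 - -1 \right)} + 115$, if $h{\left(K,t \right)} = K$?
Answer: $25$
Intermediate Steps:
$S{\left(d \right)} = -7$ ($S{\left(d \right)} = \left(-7\right) 1 = -7$)
$R{\left(w,k \right)} = \left(-7 + k\right) \left(13 + w\right)$ ($R{\left(w,k \right)} = \left(w + 13\right) \left(k - 7\right) = \left(13 + w\right) \left(-7 + k\right) = \left(-7 + k\right) \left(13 + w\right)$)
$\left(-1 + 6\right) 2 R{\left(-4,5 - -1 \right)} + 115 = \left(-1 + 6\right) 2 \left(-91 - -28 + 13 \left(5 - -1\right) + \left(5 - -1\right) \left(-4\right)\right) + 115 = 5 \cdot 2 \left(-91 + 28 + 13 \left(5 + 1\right) + \left(5 + 1\right) \left(-4\right)\right) + 115 = 10 \left(-91 + 28 + 13 \cdot 6 + 6 \left(-4\right)\right) + 115 = 10 \left(-91 + 28 + 78 - 24\right) + 115 = 10 \left(-9\right) + 115 = -90 + 115 = 25$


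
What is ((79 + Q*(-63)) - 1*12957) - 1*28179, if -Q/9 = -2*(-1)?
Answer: -39923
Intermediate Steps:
Q = -18 (Q = -(-18)*(-1) = -9*2 = -18)
((79 + Q*(-63)) - 1*12957) - 1*28179 = ((79 - 18*(-63)) - 1*12957) - 1*28179 = ((79 + 1134) - 12957) - 28179 = (1213 - 12957) - 28179 = -11744 - 28179 = -39923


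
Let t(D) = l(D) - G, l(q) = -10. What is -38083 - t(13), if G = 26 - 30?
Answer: -38077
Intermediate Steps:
G = -4
t(D) = -6 (t(D) = -10 - 1*(-4) = -10 + 4 = -6)
-38083 - t(13) = -38083 - 1*(-6) = -38083 + 6 = -38077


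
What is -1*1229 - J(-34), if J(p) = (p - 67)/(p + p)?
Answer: -83673/68 ≈ -1230.5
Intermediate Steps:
J(p) = (-67 + p)/(2*p) (J(p) = (-67 + p)/((2*p)) = (-67 + p)*(1/(2*p)) = (-67 + p)/(2*p))
-1*1229 - J(-34) = -1*1229 - (-67 - 34)/(2*(-34)) = -1229 - (-1)*(-101)/(2*34) = -1229 - 1*101/68 = -1229 - 101/68 = -83673/68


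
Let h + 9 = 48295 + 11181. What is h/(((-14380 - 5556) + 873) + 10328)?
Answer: -59467/8735 ≈ -6.8079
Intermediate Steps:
h = 59467 (h = -9 + (48295 + 11181) = -9 + 59476 = 59467)
h/(((-14380 - 5556) + 873) + 10328) = 59467/(((-14380 - 5556) + 873) + 10328) = 59467/((-19936 + 873) + 10328) = 59467/(-19063 + 10328) = 59467/(-8735) = 59467*(-1/8735) = -59467/8735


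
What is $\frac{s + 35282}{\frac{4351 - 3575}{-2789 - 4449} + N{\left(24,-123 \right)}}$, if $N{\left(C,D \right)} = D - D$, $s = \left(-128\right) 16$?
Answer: $- \frac{60136923}{194} \approx -3.0998 \cdot 10^{5}$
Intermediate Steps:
$s = -2048$
$N{\left(C,D \right)} = 0$
$\frac{s + 35282}{\frac{4351 - 3575}{-2789 - 4449} + N{\left(24,-123 \right)}} = \frac{-2048 + 35282}{\frac{4351 - 3575}{-2789 - 4449} + 0} = \frac{33234}{\frac{776}{-7238} + 0} = \frac{33234}{776 \left(- \frac{1}{7238}\right) + 0} = \frac{33234}{- \frac{388}{3619} + 0} = \frac{33234}{- \frac{388}{3619}} = 33234 \left(- \frac{3619}{388}\right) = - \frac{60136923}{194}$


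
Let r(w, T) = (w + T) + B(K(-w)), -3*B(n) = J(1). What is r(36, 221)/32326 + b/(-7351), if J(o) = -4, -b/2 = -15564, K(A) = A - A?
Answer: -3013034159/712885278 ≈ -4.2265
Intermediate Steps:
K(A) = 0
b = 31128 (b = -2*(-15564) = 31128)
B(n) = 4/3 (B(n) = -1/3*(-4) = 4/3)
r(w, T) = 4/3 + T + w (r(w, T) = (w + T) + 4/3 = (T + w) + 4/3 = 4/3 + T + w)
r(36, 221)/32326 + b/(-7351) = (4/3 + 221 + 36)/32326 + 31128/(-7351) = (775/3)*(1/32326) + 31128*(-1/7351) = 775/96978 - 31128/7351 = -3013034159/712885278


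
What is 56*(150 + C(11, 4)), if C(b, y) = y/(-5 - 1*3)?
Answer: 8372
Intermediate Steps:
C(b, y) = -y/8 (C(b, y) = y/(-5 - 3) = y/(-8) = y*(-⅛) = -y/8)
56*(150 + C(11, 4)) = 56*(150 - ⅛*4) = 56*(150 - ½) = 56*(299/2) = 8372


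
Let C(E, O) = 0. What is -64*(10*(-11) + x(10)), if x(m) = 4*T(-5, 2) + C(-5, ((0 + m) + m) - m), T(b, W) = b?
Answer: 8320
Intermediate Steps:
x(m) = -20 (x(m) = 4*(-5) + 0 = -20 + 0 = -20)
-64*(10*(-11) + x(10)) = -64*(10*(-11) - 20) = -64*(-110 - 20) = -64*(-130) = 8320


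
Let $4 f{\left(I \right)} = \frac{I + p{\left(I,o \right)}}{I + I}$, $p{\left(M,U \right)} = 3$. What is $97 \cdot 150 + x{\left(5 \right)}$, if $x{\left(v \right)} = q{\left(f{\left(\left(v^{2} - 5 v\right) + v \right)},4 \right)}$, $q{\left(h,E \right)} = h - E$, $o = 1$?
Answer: $\frac{72731}{5} \approx 14546.0$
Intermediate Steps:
$f{\left(I \right)} = \frac{3 + I}{8 I}$ ($f{\left(I \right)} = \frac{\left(I + 3\right) \frac{1}{I + I}}{4} = \frac{\left(3 + I\right) \frac{1}{2 I}}{4} = \frac{\frac{1}{2} \frac{1}{I} \left(3 + I\right)}{4} = \frac{3 + I}{8 I}$)
$x{\left(v \right)} = -4 + \frac{3 + v^{2} - 4 v}{8 \left(v^{2} - 4 v\right)}$ ($x{\left(v \right)} = \frac{3 + \left(\left(v^{2} - 5 v\right) + v\right)}{8 \left(\left(v^{2} - 5 v\right) + v\right)} - 4 = \frac{3 + \left(v^{2} - 4 v\right)}{8 \left(v^{2} - 4 v\right)} - 4 = \frac{3 + v^{2} - 4 v}{8 \left(v^{2} - 4 v\right)} - 4 = -4 + \frac{3 + v^{2} - 4 v}{8 \left(v^{2} - 4 v\right)}$)
$97 \cdot 150 + x{\left(5 \right)} = 97 \cdot 150 + \frac{3 - 155 \left(-4 + 5\right)}{8 \cdot 5 \left(-4 + 5\right)} = 14550 + \frac{1}{8} \cdot \frac{1}{5} \cdot 1^{-1} \left(3 - 155 \cdot 1\right) = 14550 + \frac{1}{8} \cdot \frac{1}{5} \cdot 1 \left(3 - 155\right) = 14550 + \frac{1}{8} \cdot \frac{1}{5} \cdot 1 \left(-152\right) = 14550 - \frac{19}{5} = \frac{72731}{5}$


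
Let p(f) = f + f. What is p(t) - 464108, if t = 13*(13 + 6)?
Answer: -463614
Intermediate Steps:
t = 247 (t = 13*19 = 247)
p(f) = 2*f
p(t) - 464108 = 2*247 - 464108 = 494 - 464108 = -463614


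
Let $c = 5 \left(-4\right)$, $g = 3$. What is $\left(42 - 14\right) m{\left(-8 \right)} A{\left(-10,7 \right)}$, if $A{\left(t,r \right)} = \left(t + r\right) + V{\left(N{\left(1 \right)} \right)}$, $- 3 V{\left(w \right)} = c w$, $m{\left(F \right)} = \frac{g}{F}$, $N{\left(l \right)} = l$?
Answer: $- \frac{77}{2} \approx -38.5$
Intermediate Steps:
$c = -20$
$m{\left(F \right)} = \frac{3}{F}$
$V{\left(w \right)} = \frac{20 w}{3}$ ($V{\left(w \right)} = - \frac{\left(-20\right) w}{3} = \frac{20 w}{3}$)
$A{\left(t,r \right)} = \frac{20}{3} + r + t$ ($A{\left(t,r \right)} = \left(t + r\right) + \frac{20}{3} \cdot 1 = \left(r + t\right) + \frac{20}{3} = \frac{20}{3} + r + t$)
$\left(42 - 14\right) m{\left(-8 \right)} A{\left(-10,7 \right)} = \left(42 - 14\right) \frac{3}{-8} \left(\frac{20}{3} + 7 - 10\right) = \left(42 - 14\right) 3 \left(- \frac{1}{8}\right) \frac{11}{3} = 28 \left(- \frac{3}{8}\right) \frac{11}{3} = \left(- \frac{21}{2}\right) \frac{11}{3} = - \frac{77}{2}$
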